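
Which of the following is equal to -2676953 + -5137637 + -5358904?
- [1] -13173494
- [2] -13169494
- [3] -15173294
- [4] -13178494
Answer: 1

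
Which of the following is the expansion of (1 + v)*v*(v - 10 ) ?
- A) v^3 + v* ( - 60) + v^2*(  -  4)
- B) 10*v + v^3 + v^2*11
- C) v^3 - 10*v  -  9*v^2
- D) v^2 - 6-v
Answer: C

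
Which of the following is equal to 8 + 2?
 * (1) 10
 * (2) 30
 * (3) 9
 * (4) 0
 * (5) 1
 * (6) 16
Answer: 1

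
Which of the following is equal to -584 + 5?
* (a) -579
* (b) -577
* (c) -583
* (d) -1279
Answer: a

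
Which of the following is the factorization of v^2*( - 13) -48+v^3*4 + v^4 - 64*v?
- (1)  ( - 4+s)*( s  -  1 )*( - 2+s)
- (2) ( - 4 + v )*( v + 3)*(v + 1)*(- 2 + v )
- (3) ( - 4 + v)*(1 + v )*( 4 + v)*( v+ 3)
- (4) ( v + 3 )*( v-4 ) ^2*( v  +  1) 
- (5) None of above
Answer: 3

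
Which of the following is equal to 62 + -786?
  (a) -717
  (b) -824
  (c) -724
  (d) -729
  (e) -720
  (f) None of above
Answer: c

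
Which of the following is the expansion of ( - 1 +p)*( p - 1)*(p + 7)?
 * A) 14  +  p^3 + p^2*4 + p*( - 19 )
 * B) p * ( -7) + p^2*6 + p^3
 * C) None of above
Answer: C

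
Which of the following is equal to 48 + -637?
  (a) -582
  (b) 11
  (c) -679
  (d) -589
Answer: d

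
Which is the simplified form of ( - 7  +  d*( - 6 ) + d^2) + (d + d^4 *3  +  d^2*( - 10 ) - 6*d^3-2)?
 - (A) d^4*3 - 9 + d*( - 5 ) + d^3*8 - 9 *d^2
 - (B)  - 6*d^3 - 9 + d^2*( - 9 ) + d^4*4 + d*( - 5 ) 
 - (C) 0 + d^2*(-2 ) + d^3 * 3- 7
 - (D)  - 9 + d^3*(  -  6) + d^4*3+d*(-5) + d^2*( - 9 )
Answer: D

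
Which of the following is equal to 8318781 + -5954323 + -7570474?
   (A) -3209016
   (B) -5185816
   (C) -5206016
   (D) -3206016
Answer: C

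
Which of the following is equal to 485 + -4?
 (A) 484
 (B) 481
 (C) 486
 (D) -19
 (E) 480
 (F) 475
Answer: B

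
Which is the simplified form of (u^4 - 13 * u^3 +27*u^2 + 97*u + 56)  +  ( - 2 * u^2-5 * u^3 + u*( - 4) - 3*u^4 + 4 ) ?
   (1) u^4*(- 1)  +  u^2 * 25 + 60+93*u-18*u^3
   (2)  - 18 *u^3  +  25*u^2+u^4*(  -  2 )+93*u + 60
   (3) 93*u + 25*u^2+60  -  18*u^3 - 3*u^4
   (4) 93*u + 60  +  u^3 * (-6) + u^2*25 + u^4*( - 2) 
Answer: 2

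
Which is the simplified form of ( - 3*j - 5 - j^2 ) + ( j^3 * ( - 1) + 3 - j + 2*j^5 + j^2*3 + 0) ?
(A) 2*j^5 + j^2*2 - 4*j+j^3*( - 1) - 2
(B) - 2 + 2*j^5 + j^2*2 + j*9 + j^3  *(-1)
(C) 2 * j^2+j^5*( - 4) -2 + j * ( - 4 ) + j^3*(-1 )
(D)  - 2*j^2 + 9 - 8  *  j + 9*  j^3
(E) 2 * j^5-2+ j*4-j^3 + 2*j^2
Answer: A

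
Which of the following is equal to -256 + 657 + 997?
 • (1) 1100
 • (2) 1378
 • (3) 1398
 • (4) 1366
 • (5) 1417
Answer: 3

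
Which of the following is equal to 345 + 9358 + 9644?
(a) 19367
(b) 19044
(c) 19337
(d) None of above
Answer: d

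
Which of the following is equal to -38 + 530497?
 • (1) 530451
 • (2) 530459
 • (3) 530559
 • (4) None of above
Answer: 2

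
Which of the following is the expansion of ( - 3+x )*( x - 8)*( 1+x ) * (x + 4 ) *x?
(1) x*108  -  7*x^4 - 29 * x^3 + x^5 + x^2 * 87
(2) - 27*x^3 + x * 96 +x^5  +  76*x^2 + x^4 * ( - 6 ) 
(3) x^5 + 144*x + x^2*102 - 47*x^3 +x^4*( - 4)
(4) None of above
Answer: 2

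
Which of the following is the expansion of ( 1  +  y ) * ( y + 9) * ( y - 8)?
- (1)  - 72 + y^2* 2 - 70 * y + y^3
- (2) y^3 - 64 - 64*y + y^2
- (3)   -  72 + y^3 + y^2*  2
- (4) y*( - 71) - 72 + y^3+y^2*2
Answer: 4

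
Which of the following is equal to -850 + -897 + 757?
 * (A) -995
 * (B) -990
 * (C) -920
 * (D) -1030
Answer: B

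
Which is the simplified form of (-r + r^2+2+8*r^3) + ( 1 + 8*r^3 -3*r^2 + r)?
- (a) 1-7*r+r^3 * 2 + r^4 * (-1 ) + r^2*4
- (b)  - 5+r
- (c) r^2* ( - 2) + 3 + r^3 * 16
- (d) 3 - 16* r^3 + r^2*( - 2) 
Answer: c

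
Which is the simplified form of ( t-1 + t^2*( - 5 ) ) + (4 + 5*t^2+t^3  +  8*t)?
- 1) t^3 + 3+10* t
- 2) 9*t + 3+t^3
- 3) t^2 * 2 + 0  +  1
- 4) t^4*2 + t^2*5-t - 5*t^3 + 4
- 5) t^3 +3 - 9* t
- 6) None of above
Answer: 2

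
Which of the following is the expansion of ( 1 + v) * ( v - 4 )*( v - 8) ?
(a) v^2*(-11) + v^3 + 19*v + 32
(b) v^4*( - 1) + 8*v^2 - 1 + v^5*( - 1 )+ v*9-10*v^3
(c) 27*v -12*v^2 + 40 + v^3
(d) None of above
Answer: d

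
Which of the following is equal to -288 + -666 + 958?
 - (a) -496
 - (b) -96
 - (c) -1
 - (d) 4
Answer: d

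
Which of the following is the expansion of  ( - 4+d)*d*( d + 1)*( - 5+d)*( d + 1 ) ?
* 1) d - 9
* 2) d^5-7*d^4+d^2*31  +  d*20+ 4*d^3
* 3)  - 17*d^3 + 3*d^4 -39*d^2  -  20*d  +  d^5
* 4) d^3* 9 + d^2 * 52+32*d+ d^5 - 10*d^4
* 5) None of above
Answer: 5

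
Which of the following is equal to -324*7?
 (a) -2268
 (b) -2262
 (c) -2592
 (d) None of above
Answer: a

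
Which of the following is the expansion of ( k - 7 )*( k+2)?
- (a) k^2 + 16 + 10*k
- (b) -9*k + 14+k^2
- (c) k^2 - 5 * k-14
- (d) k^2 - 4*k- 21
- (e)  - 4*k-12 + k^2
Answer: c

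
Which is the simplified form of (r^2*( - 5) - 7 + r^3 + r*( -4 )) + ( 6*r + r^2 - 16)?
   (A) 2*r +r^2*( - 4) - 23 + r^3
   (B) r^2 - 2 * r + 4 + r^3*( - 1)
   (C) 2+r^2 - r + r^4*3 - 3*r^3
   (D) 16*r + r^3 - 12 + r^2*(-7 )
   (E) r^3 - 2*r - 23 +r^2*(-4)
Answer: A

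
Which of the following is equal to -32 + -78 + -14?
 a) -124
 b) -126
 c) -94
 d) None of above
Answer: a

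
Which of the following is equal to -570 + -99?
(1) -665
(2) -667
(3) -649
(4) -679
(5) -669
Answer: 5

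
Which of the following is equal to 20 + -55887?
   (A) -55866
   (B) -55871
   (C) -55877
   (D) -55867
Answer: D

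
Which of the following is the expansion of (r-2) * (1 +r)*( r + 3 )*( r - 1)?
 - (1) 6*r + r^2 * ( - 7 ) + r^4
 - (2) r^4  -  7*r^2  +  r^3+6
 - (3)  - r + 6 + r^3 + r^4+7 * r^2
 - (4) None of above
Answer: 4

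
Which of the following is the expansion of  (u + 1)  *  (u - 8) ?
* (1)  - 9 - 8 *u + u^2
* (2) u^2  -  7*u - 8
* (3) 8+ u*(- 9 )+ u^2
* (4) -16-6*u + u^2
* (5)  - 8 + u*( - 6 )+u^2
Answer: 2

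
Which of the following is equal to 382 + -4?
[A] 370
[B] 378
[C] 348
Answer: B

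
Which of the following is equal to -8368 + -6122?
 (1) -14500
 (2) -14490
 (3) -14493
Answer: 2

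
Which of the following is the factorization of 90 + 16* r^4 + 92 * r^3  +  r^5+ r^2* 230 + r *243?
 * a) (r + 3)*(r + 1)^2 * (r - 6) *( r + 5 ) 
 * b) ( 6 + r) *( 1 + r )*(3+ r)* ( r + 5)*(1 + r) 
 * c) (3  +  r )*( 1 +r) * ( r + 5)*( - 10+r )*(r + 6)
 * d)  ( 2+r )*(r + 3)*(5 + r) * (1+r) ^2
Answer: b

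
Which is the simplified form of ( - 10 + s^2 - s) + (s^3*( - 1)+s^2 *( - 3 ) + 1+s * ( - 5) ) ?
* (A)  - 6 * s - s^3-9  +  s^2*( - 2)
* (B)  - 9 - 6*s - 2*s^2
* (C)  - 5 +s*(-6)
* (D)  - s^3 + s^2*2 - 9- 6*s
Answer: A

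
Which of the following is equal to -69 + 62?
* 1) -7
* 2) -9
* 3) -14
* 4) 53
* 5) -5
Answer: 1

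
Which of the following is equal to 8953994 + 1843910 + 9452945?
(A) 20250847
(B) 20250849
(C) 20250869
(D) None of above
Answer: B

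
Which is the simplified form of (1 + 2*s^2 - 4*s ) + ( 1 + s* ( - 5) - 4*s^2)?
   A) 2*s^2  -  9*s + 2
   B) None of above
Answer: B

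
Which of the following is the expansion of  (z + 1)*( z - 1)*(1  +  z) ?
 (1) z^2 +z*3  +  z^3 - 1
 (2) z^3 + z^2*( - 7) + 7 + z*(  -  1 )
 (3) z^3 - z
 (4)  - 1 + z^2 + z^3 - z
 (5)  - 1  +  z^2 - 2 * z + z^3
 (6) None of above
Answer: 4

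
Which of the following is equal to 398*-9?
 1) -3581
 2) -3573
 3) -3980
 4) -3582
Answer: 4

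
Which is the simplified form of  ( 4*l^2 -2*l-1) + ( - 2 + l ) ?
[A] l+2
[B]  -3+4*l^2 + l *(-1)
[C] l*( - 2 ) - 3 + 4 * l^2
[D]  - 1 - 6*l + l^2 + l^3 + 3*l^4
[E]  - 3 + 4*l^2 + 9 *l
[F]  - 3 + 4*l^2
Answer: B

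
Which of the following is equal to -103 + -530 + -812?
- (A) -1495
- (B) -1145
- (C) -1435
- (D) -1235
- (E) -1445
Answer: E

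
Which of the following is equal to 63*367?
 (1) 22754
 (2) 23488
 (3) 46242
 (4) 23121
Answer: 4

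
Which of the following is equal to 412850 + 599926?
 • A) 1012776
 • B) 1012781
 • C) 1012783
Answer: A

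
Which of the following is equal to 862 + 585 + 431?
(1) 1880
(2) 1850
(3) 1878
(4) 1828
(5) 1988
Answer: 3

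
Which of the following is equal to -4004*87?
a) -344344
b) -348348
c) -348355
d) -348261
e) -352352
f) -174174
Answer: b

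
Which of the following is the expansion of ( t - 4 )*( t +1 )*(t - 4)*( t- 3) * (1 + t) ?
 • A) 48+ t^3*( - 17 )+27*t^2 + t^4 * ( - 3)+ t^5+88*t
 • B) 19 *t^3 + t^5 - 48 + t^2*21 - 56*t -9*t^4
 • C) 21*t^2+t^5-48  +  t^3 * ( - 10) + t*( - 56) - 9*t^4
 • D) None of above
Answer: B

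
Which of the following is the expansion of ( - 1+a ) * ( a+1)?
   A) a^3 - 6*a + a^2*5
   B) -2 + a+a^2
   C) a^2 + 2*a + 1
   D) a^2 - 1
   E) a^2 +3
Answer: D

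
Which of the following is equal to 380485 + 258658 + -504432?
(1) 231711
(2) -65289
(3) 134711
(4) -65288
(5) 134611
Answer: 3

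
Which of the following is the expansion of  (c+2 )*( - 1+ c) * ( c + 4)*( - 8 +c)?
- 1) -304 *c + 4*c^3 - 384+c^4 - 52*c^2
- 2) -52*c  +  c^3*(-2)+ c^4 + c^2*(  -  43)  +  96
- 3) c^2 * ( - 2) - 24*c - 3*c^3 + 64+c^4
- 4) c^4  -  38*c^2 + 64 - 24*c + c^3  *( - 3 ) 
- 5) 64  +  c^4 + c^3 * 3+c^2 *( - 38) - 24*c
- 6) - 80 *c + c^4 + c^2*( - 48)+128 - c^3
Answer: 4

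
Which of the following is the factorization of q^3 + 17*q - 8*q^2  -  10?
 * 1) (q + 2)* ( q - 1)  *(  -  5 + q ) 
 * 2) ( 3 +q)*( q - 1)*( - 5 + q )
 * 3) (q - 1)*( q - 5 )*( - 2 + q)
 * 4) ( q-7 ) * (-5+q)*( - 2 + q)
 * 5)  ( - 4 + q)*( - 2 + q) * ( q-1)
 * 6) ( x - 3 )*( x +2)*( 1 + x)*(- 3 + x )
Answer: 3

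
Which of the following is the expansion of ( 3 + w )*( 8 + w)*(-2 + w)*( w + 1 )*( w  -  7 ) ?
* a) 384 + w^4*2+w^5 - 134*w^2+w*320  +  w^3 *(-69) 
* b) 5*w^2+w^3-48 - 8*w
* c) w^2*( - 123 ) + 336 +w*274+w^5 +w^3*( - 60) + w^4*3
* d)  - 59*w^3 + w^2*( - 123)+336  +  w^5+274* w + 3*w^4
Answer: d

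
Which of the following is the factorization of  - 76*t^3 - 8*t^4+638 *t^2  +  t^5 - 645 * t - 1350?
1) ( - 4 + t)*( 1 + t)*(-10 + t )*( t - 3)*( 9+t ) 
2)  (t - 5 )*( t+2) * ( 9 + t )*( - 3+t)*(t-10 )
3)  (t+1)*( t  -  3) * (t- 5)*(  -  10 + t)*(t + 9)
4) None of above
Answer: 3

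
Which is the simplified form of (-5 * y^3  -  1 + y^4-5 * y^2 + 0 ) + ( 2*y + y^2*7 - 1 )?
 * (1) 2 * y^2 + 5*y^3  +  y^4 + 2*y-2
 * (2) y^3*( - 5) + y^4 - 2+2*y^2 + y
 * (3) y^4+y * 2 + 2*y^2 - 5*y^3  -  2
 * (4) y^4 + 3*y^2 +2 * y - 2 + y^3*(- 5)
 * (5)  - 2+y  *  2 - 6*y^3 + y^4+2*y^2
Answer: 3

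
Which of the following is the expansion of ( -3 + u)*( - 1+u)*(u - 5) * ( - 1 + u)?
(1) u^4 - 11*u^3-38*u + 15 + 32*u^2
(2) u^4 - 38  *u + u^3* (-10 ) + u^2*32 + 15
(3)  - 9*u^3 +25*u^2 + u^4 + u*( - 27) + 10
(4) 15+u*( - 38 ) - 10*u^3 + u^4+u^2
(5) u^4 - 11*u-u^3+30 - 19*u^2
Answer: 2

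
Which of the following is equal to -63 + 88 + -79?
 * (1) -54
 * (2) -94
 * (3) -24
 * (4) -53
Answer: 1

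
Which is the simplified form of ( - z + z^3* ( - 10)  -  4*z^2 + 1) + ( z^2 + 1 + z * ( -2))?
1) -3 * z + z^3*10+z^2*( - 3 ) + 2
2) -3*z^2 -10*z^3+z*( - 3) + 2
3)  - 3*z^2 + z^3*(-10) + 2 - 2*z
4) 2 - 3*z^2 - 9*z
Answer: 2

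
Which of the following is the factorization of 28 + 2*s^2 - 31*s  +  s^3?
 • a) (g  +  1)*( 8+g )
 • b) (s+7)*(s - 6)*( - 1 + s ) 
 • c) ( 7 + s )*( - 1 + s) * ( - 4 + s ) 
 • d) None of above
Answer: c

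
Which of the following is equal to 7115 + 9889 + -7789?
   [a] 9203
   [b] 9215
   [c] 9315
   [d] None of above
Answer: b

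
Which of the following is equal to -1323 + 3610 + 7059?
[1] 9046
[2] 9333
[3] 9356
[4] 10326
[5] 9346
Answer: 5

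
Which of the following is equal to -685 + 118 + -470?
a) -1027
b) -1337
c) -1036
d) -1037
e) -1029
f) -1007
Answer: d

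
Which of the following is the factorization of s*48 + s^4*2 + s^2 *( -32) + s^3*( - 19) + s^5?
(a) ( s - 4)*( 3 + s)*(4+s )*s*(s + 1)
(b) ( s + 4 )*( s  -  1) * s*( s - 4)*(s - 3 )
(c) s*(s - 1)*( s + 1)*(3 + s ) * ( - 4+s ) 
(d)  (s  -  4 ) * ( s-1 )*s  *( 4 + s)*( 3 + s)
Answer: d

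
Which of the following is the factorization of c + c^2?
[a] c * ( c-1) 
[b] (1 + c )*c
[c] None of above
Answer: b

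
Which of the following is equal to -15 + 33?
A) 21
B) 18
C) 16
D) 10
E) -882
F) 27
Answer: B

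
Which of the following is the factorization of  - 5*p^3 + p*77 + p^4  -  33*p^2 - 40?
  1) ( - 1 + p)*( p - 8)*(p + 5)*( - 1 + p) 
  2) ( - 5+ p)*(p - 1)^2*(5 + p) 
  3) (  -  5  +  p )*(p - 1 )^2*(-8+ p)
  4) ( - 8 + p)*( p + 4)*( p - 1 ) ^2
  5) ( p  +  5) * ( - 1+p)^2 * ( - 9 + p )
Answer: 1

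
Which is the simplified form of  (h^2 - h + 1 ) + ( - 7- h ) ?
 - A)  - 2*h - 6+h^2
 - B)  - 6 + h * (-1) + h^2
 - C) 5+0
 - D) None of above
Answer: A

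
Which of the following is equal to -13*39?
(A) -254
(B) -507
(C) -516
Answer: B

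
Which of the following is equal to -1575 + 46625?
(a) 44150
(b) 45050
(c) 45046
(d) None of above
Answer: b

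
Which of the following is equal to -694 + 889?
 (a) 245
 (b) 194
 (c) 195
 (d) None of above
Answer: c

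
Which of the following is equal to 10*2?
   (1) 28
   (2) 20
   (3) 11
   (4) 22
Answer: 2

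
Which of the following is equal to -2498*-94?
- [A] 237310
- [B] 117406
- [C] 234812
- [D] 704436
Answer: C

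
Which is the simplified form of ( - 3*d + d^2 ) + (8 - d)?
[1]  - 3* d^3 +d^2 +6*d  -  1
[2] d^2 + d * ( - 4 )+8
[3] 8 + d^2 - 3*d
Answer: 2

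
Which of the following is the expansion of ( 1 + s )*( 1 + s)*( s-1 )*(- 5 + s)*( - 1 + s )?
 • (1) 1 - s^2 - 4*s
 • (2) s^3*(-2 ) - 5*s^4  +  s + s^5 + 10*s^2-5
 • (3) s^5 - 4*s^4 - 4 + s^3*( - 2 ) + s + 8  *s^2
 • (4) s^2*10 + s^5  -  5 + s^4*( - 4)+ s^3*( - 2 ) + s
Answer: 2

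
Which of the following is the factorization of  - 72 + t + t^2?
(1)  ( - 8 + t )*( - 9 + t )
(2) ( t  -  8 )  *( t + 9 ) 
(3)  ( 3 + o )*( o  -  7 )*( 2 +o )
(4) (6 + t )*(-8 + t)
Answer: 2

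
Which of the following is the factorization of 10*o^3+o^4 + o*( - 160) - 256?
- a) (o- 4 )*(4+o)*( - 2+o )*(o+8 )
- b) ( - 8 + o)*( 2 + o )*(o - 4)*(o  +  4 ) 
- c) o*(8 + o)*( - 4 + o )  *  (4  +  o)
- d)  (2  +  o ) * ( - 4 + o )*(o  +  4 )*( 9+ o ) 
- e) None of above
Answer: e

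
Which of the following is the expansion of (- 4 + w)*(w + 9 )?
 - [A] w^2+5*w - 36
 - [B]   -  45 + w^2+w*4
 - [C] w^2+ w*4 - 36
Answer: A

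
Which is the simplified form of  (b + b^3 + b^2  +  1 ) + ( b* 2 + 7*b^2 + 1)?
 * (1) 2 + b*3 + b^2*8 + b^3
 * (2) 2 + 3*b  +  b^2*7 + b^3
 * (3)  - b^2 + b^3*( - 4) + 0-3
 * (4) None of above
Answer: 1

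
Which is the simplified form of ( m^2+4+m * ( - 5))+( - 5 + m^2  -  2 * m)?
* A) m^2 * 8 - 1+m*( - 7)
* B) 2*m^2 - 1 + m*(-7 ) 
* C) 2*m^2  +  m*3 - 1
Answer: B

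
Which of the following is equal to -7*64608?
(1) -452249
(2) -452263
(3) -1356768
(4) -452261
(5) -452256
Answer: 5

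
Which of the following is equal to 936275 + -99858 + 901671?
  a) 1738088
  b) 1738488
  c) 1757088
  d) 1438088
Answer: a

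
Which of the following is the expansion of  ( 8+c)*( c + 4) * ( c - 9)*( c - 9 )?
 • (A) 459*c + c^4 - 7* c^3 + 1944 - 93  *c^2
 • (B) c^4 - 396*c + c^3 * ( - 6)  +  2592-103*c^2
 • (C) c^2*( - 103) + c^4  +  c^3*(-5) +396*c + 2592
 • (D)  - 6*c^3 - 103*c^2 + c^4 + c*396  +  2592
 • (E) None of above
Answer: D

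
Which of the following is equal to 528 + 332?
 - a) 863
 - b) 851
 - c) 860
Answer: c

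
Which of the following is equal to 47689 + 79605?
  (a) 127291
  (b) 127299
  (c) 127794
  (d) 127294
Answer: d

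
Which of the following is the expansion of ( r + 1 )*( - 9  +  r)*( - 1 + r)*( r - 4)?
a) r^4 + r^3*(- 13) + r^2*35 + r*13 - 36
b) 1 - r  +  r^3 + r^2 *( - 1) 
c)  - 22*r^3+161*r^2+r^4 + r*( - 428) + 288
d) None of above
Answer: a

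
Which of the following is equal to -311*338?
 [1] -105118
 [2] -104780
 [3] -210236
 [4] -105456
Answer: 1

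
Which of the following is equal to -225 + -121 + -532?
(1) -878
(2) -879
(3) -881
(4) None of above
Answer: 1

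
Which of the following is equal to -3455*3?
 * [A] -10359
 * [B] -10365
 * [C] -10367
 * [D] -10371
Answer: B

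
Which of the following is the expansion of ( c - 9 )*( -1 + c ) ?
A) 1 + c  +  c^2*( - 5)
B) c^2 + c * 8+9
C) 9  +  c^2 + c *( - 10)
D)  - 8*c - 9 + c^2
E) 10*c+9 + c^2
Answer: C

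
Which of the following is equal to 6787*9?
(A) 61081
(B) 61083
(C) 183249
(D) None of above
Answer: B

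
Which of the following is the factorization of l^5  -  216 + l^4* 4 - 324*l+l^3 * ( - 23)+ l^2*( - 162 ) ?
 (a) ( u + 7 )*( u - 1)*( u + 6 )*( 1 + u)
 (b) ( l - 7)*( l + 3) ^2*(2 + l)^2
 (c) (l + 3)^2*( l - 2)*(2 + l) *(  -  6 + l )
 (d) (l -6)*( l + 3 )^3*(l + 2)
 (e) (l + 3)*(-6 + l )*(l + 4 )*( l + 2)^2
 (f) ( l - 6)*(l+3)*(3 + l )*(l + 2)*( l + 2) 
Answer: f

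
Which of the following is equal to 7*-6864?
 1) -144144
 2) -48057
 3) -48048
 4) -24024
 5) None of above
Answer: 3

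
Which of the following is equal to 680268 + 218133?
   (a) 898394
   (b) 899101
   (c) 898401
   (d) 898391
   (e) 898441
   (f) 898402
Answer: c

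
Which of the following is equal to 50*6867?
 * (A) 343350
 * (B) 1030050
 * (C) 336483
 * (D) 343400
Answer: A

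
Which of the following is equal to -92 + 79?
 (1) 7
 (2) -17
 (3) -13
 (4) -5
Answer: 3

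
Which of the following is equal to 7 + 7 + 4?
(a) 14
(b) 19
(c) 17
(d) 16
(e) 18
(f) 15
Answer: e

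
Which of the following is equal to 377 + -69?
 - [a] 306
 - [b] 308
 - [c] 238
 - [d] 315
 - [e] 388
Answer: b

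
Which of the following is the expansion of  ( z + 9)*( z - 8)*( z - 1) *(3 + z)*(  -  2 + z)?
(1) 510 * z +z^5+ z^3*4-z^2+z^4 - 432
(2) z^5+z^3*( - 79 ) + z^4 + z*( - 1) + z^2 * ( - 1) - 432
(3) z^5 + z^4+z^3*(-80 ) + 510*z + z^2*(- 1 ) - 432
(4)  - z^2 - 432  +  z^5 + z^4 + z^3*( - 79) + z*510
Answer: 4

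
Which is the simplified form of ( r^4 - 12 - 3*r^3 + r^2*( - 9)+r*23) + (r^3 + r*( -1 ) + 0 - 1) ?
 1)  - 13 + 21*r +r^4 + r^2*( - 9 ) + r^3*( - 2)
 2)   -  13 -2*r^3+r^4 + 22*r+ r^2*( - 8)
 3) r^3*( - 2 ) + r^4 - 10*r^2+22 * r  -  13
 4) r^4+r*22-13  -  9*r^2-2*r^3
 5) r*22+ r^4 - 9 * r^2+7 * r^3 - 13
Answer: 4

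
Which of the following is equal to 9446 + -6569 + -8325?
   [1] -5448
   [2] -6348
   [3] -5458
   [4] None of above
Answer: 1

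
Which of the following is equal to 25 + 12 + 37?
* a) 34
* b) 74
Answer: b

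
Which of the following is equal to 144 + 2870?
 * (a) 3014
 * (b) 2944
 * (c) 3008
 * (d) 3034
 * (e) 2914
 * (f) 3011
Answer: a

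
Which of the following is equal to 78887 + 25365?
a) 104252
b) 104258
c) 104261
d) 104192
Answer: a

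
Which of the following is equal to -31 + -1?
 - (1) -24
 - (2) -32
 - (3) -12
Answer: 2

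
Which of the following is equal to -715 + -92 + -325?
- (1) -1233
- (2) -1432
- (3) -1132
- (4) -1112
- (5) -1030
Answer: 3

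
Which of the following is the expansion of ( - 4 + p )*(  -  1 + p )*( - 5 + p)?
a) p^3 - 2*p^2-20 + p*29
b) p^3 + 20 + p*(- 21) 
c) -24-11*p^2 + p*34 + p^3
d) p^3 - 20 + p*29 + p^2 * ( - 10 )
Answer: d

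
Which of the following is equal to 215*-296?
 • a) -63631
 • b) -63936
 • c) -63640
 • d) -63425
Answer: c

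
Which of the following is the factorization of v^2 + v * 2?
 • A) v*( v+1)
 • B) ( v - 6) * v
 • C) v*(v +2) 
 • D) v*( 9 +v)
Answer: C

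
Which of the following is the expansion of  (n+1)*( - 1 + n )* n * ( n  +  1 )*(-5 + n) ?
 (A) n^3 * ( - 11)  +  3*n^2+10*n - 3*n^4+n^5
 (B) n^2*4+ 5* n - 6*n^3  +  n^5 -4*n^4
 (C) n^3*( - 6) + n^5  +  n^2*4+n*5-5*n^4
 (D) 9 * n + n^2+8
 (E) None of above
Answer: B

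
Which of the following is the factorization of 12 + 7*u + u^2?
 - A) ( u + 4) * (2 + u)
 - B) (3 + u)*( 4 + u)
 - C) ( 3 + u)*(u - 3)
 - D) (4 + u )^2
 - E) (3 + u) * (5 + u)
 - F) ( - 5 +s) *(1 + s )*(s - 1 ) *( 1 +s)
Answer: B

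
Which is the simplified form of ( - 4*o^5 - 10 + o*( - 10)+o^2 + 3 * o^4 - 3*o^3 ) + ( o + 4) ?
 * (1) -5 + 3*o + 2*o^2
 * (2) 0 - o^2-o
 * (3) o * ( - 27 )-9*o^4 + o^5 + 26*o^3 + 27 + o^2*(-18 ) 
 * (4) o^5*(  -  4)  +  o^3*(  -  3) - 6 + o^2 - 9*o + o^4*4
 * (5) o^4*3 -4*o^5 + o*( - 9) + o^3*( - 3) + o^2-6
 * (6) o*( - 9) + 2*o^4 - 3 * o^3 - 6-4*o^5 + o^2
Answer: 5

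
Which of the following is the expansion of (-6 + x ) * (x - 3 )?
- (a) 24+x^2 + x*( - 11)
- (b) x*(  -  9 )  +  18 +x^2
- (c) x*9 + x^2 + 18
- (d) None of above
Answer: b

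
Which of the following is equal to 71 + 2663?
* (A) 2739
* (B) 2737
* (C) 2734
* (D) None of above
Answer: C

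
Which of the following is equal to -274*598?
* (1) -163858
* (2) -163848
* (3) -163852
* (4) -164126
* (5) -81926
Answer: 3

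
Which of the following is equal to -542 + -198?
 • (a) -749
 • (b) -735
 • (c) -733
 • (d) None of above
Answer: d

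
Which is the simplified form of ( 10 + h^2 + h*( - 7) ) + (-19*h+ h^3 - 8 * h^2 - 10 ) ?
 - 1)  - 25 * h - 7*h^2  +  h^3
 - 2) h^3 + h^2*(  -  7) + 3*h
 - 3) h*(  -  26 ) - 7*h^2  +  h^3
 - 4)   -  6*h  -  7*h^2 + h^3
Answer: 3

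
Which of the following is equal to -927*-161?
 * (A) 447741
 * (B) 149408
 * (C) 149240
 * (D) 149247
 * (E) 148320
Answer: D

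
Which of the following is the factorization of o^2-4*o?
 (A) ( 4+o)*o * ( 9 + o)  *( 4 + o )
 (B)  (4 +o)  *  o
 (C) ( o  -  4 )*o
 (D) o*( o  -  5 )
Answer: C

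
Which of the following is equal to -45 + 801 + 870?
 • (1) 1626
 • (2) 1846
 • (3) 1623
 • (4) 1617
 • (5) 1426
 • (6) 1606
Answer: 1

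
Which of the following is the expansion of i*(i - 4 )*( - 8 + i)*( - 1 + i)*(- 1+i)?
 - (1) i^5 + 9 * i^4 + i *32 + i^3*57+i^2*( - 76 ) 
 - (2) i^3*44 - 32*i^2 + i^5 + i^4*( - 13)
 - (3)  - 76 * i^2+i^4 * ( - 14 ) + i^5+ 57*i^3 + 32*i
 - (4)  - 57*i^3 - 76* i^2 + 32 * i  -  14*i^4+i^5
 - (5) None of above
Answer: 3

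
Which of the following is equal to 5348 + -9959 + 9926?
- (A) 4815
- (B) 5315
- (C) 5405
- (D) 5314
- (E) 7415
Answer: B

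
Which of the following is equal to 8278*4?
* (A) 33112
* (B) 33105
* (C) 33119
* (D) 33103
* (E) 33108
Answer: A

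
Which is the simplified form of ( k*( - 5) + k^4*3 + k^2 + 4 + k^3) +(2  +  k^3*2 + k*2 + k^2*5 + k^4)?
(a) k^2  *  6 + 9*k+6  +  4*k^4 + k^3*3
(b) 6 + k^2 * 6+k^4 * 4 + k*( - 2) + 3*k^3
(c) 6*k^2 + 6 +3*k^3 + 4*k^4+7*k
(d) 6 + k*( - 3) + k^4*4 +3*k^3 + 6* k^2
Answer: d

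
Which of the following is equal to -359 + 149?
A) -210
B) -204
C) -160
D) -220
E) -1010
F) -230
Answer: A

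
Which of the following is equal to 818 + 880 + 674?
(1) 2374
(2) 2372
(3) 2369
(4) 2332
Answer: 2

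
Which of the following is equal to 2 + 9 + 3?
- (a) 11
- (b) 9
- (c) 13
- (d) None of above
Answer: d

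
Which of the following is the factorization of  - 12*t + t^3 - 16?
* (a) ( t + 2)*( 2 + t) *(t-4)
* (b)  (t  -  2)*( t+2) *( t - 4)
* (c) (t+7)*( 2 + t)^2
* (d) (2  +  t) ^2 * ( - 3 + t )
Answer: a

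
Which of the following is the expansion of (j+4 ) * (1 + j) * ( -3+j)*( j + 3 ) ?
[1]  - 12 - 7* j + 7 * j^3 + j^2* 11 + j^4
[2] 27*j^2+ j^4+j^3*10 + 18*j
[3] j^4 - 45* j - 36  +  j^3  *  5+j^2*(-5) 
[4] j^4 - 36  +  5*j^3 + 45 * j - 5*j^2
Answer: 3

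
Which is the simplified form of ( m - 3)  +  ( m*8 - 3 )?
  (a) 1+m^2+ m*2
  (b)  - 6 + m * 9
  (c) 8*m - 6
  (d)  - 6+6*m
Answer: b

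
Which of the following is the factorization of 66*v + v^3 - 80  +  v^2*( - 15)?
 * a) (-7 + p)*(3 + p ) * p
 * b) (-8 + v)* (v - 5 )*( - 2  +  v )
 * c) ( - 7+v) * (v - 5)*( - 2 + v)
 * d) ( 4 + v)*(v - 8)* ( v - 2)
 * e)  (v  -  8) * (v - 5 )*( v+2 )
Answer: b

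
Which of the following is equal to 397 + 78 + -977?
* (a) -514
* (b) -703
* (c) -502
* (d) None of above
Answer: c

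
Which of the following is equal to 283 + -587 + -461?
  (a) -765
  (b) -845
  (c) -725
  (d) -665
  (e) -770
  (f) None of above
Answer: a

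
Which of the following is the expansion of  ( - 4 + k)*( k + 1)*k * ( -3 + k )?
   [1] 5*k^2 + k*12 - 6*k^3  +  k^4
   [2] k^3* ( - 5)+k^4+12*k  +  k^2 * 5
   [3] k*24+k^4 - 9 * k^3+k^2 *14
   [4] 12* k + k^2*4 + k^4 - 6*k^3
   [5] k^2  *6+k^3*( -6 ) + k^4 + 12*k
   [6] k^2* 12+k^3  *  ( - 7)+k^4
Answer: 1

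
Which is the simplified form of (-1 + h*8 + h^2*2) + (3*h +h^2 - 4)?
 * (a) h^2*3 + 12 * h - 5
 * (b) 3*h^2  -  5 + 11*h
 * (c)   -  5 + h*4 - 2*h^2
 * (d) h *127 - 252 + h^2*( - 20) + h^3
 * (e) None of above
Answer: b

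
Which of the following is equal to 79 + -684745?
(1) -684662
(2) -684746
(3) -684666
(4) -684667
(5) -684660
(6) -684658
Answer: 3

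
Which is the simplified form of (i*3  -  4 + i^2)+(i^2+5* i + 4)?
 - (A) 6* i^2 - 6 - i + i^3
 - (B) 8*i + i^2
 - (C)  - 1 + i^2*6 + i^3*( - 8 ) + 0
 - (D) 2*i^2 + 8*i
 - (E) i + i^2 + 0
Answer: D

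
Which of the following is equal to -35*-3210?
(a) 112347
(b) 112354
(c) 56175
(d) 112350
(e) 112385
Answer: d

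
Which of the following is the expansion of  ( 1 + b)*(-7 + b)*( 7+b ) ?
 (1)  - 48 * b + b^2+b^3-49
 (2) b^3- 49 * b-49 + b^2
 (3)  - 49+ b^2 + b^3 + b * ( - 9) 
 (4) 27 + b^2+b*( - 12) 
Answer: 2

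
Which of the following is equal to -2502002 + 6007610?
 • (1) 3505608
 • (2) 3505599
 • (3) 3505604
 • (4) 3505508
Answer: 1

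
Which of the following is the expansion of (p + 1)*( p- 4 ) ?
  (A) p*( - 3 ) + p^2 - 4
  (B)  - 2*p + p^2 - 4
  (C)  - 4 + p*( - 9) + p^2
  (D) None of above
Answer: A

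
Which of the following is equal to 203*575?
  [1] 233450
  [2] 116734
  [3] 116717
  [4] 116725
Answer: 4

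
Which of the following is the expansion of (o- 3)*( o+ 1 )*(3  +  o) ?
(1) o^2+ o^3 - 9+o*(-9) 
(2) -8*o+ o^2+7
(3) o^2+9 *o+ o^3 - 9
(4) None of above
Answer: 1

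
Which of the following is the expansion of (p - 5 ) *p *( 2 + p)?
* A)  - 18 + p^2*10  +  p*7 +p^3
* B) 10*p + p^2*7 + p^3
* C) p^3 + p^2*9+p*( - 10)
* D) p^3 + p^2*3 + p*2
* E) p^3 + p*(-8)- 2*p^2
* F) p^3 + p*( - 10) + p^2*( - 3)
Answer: F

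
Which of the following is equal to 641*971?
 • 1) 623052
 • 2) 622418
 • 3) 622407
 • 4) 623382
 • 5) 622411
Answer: 5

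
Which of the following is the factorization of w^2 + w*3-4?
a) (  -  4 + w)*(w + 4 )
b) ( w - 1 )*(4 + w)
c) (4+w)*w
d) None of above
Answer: b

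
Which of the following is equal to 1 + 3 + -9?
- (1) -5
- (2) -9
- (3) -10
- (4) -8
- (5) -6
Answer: 1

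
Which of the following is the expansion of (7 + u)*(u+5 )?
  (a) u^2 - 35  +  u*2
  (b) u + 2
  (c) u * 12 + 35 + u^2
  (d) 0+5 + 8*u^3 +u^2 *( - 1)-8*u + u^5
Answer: c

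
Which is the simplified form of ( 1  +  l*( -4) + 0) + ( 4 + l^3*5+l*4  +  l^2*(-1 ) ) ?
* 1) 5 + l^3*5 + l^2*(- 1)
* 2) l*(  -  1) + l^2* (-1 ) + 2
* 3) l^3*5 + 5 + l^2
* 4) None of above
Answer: 1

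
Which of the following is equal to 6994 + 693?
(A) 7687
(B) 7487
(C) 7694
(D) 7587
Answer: A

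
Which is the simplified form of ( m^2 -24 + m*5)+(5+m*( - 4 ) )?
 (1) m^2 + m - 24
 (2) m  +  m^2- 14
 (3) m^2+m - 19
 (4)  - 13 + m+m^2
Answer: 3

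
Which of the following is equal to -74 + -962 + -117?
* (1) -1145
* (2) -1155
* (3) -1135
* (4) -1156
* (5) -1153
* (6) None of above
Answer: 5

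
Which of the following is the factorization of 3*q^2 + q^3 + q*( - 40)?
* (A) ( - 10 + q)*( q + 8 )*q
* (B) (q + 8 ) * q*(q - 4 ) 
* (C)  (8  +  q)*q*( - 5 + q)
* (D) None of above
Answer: C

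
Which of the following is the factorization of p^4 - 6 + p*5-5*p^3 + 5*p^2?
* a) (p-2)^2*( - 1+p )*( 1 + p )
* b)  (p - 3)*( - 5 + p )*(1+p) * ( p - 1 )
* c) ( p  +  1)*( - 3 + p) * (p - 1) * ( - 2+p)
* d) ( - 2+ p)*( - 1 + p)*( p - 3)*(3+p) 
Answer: c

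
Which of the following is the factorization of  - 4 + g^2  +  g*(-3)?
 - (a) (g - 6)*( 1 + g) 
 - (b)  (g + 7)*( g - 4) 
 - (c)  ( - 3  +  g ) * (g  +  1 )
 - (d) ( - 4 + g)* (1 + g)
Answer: d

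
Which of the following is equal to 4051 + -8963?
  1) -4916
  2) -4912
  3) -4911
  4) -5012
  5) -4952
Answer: 2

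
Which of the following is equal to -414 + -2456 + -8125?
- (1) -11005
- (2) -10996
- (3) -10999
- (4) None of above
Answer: 4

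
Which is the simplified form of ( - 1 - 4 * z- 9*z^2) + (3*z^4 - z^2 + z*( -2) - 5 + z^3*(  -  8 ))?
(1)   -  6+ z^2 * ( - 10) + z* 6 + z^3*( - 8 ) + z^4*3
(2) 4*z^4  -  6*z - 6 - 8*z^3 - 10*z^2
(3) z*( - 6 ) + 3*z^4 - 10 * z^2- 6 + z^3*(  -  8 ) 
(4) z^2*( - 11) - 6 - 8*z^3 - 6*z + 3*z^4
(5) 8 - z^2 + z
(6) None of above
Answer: 3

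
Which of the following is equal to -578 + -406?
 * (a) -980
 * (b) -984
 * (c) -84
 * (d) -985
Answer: b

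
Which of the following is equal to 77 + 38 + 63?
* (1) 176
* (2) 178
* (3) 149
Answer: 2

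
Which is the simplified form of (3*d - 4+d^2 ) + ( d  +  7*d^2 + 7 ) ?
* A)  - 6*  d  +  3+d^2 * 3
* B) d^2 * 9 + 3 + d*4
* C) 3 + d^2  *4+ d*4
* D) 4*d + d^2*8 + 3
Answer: D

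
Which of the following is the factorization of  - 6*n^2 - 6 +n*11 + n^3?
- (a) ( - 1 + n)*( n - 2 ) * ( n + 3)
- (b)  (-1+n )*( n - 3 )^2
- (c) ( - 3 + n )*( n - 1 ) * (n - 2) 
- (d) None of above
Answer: c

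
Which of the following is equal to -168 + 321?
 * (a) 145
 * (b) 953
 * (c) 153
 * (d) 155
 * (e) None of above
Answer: c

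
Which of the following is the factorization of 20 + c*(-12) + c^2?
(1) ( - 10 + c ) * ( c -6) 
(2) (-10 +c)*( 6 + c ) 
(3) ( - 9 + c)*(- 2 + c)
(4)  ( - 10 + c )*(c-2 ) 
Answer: 4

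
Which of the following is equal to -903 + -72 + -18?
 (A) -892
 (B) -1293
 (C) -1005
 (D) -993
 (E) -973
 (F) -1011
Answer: D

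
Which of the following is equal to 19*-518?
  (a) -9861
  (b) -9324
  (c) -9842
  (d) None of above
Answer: c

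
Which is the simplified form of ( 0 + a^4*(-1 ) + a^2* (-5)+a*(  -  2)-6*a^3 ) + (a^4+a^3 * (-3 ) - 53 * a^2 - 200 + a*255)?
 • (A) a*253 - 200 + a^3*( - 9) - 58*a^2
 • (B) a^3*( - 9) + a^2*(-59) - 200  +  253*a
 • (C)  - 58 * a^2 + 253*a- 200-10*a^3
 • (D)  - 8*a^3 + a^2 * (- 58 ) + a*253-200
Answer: A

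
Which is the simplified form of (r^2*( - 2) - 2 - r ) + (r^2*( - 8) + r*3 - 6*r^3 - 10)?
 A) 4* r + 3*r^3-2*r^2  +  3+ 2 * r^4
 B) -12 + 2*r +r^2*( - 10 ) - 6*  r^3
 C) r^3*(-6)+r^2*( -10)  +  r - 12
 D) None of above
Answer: B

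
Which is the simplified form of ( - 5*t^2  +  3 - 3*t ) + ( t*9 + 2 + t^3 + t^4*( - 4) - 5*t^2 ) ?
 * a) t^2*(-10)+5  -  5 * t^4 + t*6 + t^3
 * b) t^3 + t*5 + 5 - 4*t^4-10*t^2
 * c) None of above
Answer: c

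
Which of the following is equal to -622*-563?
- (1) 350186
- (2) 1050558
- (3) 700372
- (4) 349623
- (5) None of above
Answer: 1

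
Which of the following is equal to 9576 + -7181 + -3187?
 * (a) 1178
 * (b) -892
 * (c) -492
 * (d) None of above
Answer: d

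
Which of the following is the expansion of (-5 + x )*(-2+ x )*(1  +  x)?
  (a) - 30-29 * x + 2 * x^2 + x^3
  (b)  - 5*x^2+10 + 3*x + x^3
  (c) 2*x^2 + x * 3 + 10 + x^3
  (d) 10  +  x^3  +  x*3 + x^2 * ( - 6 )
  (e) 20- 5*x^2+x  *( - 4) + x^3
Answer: d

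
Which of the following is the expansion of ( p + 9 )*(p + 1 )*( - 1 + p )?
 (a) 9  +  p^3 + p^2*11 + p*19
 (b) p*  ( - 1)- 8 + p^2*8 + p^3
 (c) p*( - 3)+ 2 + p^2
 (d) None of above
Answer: d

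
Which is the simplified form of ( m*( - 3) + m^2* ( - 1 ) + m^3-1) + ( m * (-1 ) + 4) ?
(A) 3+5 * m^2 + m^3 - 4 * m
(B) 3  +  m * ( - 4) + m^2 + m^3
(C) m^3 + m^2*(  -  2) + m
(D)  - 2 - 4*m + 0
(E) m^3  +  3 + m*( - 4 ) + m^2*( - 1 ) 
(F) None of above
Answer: E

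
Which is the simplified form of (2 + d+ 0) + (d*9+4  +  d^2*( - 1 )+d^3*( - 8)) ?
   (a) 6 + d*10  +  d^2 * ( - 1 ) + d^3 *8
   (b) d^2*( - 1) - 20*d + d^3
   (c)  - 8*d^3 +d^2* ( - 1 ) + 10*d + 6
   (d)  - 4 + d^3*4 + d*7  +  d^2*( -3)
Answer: c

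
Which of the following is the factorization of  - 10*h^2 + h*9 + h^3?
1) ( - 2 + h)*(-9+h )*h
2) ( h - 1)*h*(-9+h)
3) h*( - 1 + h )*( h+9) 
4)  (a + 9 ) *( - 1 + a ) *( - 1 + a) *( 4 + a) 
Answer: 2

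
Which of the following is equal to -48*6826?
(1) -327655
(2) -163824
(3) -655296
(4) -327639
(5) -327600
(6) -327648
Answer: 6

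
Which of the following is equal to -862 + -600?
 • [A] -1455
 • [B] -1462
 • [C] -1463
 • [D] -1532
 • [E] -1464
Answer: B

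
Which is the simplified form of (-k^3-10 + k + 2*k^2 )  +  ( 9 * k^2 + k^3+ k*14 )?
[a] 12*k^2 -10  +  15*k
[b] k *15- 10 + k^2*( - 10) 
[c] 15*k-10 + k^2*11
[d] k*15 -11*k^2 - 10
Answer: c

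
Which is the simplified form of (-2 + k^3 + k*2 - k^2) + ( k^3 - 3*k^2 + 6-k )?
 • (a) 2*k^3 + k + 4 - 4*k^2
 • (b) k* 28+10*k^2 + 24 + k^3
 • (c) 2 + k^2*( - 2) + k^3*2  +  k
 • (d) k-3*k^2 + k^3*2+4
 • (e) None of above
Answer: a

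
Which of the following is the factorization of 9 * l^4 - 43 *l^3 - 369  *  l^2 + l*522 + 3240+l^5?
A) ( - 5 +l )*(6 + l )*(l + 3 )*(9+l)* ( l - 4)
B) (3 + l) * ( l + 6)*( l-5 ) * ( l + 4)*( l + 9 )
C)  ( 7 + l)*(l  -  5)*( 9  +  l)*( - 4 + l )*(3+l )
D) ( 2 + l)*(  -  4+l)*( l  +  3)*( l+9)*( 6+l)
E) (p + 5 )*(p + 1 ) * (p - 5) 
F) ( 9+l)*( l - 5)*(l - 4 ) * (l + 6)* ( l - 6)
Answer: A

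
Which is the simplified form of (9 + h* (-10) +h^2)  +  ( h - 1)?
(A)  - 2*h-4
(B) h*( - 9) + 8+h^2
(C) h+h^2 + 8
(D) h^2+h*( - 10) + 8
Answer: B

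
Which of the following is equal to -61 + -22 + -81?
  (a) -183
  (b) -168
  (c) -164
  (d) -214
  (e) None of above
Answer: c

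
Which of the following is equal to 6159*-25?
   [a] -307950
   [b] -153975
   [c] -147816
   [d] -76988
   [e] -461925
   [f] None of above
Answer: b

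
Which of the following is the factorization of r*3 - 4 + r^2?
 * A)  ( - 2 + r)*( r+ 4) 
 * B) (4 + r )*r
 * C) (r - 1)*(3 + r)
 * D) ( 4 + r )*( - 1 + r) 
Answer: D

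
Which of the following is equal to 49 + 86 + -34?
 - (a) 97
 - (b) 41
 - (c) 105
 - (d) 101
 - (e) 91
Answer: d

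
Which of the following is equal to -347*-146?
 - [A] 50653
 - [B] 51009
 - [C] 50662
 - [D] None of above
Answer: C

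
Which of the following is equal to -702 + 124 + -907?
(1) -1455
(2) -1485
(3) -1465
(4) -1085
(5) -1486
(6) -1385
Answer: 2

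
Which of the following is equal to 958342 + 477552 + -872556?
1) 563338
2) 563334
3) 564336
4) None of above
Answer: 1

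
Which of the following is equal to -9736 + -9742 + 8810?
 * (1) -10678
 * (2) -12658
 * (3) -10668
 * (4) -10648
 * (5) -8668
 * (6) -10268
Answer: 3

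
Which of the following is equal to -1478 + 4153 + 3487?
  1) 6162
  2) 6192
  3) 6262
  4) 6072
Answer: 1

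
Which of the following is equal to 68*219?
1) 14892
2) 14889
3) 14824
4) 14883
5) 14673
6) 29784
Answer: 1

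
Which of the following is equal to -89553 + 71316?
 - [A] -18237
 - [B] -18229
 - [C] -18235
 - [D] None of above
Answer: A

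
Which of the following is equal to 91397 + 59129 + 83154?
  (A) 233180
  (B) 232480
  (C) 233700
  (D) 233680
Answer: D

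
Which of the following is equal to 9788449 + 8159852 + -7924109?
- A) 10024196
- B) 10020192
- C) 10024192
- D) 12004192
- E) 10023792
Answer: C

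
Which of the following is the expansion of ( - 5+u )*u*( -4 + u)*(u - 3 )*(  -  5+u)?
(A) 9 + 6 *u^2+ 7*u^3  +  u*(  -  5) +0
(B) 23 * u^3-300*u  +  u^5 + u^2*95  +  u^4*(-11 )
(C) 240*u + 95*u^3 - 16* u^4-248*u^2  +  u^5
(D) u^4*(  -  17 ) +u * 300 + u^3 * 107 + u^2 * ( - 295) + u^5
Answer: D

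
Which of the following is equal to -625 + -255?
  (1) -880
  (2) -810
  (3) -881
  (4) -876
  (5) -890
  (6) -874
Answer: 1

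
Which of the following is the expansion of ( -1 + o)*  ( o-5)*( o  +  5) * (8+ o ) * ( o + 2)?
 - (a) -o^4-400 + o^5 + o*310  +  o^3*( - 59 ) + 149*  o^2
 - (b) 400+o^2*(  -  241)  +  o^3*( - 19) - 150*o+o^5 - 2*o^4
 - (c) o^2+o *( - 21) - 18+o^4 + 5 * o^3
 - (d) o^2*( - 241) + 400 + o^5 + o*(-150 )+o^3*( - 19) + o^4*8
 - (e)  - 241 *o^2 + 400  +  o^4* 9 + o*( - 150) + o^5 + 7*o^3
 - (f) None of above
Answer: f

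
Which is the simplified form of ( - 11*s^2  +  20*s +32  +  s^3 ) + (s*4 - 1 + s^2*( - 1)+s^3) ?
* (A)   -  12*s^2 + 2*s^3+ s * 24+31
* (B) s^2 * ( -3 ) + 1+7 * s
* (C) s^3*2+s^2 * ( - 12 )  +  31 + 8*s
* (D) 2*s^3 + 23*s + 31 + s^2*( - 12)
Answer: A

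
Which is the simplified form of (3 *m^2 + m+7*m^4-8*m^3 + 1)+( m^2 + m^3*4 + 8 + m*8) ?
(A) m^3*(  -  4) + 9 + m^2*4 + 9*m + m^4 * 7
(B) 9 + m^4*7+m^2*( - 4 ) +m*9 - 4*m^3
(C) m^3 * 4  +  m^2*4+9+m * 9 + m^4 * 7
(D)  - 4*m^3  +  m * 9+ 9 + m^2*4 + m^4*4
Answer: A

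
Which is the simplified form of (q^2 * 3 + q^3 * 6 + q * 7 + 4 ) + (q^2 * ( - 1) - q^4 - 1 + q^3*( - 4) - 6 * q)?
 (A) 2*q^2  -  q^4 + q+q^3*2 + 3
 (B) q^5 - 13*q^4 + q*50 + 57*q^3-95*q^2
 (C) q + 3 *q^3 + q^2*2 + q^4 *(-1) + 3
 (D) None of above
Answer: A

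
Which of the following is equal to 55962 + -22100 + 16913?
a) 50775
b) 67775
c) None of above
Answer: a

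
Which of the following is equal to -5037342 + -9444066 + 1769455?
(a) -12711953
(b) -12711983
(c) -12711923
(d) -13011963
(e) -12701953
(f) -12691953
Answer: a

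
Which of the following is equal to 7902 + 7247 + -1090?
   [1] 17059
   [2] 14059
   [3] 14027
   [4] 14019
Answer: 2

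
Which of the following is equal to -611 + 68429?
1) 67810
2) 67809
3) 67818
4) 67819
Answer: 3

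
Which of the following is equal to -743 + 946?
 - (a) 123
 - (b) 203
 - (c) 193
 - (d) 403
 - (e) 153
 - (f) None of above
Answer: b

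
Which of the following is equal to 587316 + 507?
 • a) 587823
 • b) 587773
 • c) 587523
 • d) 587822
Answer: a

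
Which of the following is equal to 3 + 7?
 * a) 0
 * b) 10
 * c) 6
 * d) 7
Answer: b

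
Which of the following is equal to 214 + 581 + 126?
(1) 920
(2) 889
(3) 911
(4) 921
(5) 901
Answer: 4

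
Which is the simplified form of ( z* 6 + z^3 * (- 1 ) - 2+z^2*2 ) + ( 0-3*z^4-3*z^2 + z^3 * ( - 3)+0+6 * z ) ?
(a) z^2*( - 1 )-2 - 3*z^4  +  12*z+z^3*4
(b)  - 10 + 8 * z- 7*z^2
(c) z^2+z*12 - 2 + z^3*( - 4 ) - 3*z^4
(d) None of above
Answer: d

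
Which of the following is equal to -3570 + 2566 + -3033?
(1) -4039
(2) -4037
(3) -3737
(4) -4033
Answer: 2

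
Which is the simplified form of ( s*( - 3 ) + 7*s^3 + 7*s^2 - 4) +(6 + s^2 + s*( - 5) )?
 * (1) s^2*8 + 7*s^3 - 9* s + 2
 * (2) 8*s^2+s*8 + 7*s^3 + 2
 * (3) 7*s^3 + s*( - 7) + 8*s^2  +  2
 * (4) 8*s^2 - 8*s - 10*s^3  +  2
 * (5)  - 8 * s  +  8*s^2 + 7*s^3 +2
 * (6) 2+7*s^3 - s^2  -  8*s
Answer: 5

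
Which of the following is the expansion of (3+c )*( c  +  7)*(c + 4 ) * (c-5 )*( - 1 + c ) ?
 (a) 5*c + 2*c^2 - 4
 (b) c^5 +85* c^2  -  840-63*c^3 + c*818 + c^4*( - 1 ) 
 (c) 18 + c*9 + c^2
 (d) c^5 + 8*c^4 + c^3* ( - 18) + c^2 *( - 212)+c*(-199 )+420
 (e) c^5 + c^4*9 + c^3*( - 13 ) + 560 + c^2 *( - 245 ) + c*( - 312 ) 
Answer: d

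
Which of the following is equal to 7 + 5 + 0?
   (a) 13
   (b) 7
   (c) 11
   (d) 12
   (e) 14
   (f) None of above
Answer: d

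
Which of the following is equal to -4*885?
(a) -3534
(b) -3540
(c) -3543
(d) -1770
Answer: b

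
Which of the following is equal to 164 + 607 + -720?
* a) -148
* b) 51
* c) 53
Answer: b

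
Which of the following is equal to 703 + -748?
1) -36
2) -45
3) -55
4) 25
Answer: 2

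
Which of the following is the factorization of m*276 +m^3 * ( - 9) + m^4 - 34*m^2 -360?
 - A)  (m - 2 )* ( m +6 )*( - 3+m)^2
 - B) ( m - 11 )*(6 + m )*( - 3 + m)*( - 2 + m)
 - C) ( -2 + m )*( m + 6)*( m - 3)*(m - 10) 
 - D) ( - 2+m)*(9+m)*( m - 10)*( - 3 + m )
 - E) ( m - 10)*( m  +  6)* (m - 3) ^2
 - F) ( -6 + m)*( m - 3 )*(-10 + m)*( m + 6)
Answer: C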